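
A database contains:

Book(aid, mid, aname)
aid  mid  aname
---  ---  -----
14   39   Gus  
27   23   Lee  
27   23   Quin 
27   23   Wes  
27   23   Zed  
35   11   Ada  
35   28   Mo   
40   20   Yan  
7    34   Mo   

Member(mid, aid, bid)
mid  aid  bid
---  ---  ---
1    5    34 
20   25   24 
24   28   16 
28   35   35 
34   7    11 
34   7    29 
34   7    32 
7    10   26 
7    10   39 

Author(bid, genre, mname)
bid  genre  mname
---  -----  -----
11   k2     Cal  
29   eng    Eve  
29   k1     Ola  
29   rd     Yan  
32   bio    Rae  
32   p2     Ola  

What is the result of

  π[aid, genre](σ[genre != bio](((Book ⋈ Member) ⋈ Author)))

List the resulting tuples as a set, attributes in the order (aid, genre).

Natural join on aid, mid: {(35, 28, Mo, 35), (7, 34, Mo, 11), (7, 34, Mo, 29), (7, 34, Mo, 32)}
Natural join on bid: {(7, 34, Mo, 11, k2, Cal), (7, 34, Mo, 29, eng, Eve), (7, 34, Mo, 29, k1, Ola), (7, 34, Mo, 29, rd, Yan), (7, 34, Mo, 32, bio, Rae), (7, 34, Mo, 32, p2, Ola)}
Selection genre != bio: {(7, 34, Mo, 11, k2, Cal), (7, 34, Mo, 29, eng, Eve), (7, 34, Mo, 29, k1, Ola), (7, 34, Mo, 29, rd, Yan), (7, 34, Mo, 32, p2, Ola)}
π[aid, genre]: project onto (aid, genre) → {(7, eng), (7, k1), (7, k2), (7, p2), (7, rd)}

{(7, eng), (7, k1), (7, k2), (7, p2), (7, rd)}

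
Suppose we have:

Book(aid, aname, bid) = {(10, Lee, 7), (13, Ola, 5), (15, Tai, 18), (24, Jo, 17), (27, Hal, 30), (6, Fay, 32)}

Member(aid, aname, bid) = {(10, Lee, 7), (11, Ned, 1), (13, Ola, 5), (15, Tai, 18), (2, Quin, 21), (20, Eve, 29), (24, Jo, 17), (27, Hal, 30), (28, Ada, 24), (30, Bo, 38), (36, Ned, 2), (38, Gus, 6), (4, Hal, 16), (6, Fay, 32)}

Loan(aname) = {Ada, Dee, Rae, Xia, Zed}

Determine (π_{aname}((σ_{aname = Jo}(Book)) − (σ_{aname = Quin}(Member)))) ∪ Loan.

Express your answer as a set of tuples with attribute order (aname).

{Ada, Dee, Jo, Rae, Xia, Zed}

Selection aname = Jo: {(24, Jo, 17)}
Selection aname = Quin: {(2, Quin, 21)}
Set difference of the two operands is {(24, Jo, 17)}.
π_{aname} gives {Jo}.
Set union of the two operands is {Ada, Dee, Jo, Rae, Xia, Zed}.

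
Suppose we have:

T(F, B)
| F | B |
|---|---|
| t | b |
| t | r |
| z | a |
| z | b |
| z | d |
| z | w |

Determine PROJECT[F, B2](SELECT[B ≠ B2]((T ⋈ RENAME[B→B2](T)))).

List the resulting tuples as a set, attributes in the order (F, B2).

{(t, b), (t, r), (z, a), (z, b), (z, d), (z, w)}

ρ[B→B2]: schema becomes (F, B2); tuples unchanged.
T ⋈ RENAME[B→B2](T) (natural join on F): {(t, b, b), (t, b, r), (t, r, b), (t, r, r), (z, a, a), (z, a, b), (z, a, d), (z, a, w), (z, b, a), (z, b, b), (z, b, d), (z, b, w), (z, d, a), (z, d, b), (z, d, d), (z, d, w), (z, w, a), (z, w, b), (z, w, d), (z, w, w)}
Apply σ_{B ≠ B2}; surviving tuples: {(t, b, r), (t, r, b), (z, a, b), (z, a, d), (z, a, w), (z, b, a), (z, b, d), (z, b, w), (z, d, a), (z, d, b), (z, d, w), (z, w, a), (z, w, b), (z, w, d)}
Keep only column(s) F, B2 (8 duplicate(s) eliminated): {(t, b), (t, r), (z, a), (z, b), (z, d), (z, w)}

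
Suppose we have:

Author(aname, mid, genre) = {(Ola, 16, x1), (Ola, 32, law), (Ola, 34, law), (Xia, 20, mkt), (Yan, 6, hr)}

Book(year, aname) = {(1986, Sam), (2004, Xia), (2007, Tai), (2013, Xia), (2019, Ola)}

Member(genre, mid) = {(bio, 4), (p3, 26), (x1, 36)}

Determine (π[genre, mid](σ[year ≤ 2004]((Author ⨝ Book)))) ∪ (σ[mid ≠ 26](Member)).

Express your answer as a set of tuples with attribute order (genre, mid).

{(bio, 4), (mkt, 20), (x1, 36)}

Joining Author and Book on aname yields {(Ola, 16, x1, 2019), (Ola, 32, law, 2019), (Ola, 34, law, 2019), (Xia, 20, mkt, 2004), (Xia, 20, mkt, 2013)}.
Selection year ≤ 2004: {(Xia, 20, mkt, 2004)}
Projecting to genre, mid: {(mkt, 20)}
Selection mid ≠ 26: {(bio, 4), (x1, 36)}
Taking the union: {(bio, 4), (mkt, 20), (x1, 36)}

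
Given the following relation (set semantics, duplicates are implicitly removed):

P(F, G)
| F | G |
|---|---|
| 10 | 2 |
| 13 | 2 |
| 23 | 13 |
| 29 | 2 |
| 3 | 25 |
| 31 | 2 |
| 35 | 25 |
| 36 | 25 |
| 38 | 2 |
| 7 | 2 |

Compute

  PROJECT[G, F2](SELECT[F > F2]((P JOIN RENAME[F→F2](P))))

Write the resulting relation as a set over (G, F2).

ρ[F→F2]: schema becomes (F2, G); tuples unchanged.
P ⋈ RENAME[F→F2](P) (natural join on G): {(10, 2, 10), (10, 2, 13), (10, 2, 29), (10, 2, 31), (10, 2, 38), (10, 2, 7), (13, 2, 10), (13, 2, 13), (13, 2, 29), (13, 2, 31), (13, 2, 38), (13, 2, 7), (23, 13, 23), (29, 2, 10), (29, 2, 13), (29, 2, 29), (29, 2, 31), (29, 2, 38), (29, 2, 7), (3, 25, 3), (3, 25, 35), (3, 25, 36), (31, 2, 10), (31, 2, 13), (31, 2, 29), (31, 2, 31), (31, 2, 38), (31, 2, 7), (35, 25, 3), (35, 25, 35), (35, 25, 36), (36, 25, 3), (36, 25, 35), (36, 25, 36), (38, 2, 10), (38, 2, 13), (38, 2, 29), (38, 2, 31), (38, 2, 38), (38, 2, 7), (7, 2, 10), (7, 2, 13), (7, 2, 29), (7, 2, 31), (7, 2, 38), (7, 2, 7)}
Apply σ_{F > F2}; surviving tuples: {(10, 2, 7), (13, 2, 10), (13, 2, 7), (29, 2, 10), (29, 2, 13), (29, 2, 7), (31, 2, 10), (31, 2, 13), (31, 2, 29), (31, 2, 7), (35, 25, 3), (36, 25, 3), (36, 25, 35), (38, 2, 10), (38, 2, 13), (38, 2, 29), (38, 2, 31), (38, 2, 7)}
π_{G, F2} gives {(2, 10), (2, 13), (2, 29), (2, 31), (2, 7), (25, 3), (25, 35)} (11 duplicate(s) eliminated).

{(2, 10), (2, 13), (2, 29), (2, 31), (2, 7), (25, 3), (25, 35)}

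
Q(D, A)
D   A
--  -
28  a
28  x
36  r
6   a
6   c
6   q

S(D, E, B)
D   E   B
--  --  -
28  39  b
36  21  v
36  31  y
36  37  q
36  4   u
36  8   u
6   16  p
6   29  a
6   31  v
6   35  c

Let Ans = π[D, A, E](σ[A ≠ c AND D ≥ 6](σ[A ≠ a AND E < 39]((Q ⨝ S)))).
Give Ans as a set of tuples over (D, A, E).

Q ⋈ S (natural join on D): {(28, a, 39, b), (28, x, 39, b), (36, r, 21, v), (36, r, 31, y), (36, r, 37, q), (36, r, 4, u), (36, r, 8, u), (6, a, 16, p), (6, a, 29, a), (6, a, 31, v), (6, a, 35, c), (6, c, 16, p), (6, c, 29, a), (6, c, 31, v), (6, c, 35, c), (6, q, 16, p), (6, q, 29, a), (6, q, 31, v), (6, q, 35, c)}
Filtering on A ≠ a AND E < 39 leaves {(36, r, 21, v), (36, r, 31, y), (36, r, 37, q), (36, r, 4, u), (36, r, 8, u), (6, c, 16, p), (6, c, 29, a), (6, c, 31, v), (6, c, 35, c), (6, q, 16, p), (6, q, 29, a), (6, q, 31, v), (6, q, 35, c)}.
Filtering on A ≠ c AND D ≥ 6 leaves {(36, r, 21, v), (36, r, 31, y), (36, r, 37, q), (36, r, 4, u), (36, r, 8, u), (6, q, 16, p), (6, q, 29, a), (6, q, 31, v), (6, q, 35, c)}.
π[D, A, E]: project onto (D, A, E) → {(36, r, 21), (36, r, 31), (36, r, 37), (36, r, 4), (36, r, 8), (6, q, 16), (6, q, 29), (6, q, 31), (6, q, 35)}

{(36, r, 21), (36, r, 31), (36, r, 37), (36, r, 4), (36, r, 8), (6, q, 16), (6, q, 29), (6, q, 31), (6, q, 35)}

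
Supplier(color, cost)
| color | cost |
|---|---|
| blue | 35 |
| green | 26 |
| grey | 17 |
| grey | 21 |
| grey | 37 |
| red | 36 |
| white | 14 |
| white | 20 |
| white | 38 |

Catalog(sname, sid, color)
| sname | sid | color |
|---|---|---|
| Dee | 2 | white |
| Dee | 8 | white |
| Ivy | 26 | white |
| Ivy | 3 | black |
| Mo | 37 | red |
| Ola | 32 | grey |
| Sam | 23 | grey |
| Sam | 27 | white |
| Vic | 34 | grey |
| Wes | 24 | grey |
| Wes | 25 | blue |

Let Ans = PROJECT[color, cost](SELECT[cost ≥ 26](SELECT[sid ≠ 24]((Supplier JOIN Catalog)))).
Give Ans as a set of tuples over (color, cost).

Natural join on color: {(blue, 35, Wes, 25), (grey, 17, Ola, 32), (grey, 17, Sam, 23), (grey, 17, Vic, 34), (grey, 17, Wes, 24), (grey, 21, Ola, 32), (grey, 21, Sam, 23), (grey, 21, Vic, 34), (grey, 21, Wes, 24), (grey, 37, Ola, 32), (grey, 37, Sam, 23), (grey, 37, Vic, 34), (grey, 37, Wes, 24), (red, 36, Mo, 37), (white, 14, Dee, 2), (white, 14, Dee, 8), (white, 14, Ivy, 26), (white, 14, Sam, 27), (white, 20, Dee, 2), (white, 20, Dee, 8), (white, 20, Ivy, 26), (white, 20, Sam, 27), (white, 38, Dee, 2), (white, 38, Dee, 8), (white, 38, Ivy, 26), (white, 38, Sam, 27)}
Selection sid ≠ 24: {(blue, 35, Wes, 25), (grey, 17, Ola, 32), (grey, 17, Sam, 23), (grey, 17, Vic, 34), (grey, 21, Ola, 32), (grey, 21, Sam, 23), (grey, 21, Vic, 34), (grey, 37, Ola, 32), (grey, 37, Sam, 23), (grey, 37, Vic, 34), (red, 36, Mo, 37), (white, 14, Dee, 2), (white, 14, Dee, 8), (white, 14, Ivy, 26), (white, 14, Sam, 27), (white, 20, Dee, 2), (white, 20, Dee, 8), (white, 20, Ivy, 26), (white, 20, Sam, 27), (white, 38, Dee, 2), (white, 38, Dee, 8), (white, 38, Ivy, 26), (white, 38, Sam, 27)}
Selection cost ≥ 26: {(blue, 35, Wes, 25), (grey, 37, Ola, 32), (grey, 37, Sam, 23), (grey, 37, Vic, 34), (red, 36, Mo, 37), (white, 38, Dee, 2), (white, 38, Dee, 8), (white, 38, Ivy, 26), (white, 38, Sam, 27)}
π_{color, cost} gives {(blue, 35), (grey, 37), (red, 36), (white, 38)} (5 duplicate(s) eliminated).

{(blue, 35), (grey, 37), (red, 36), (white, 38)}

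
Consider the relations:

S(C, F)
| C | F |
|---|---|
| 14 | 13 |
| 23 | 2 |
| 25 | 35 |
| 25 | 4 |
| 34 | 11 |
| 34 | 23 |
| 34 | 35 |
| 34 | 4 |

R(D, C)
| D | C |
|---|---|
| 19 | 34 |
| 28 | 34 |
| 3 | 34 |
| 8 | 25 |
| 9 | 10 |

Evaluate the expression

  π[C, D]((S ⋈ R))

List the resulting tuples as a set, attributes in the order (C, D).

{(25, 8), (34, 19), (34, 28), (34, 3)}

Natural join on C: {(25, 35, 8), (25, 4, 8), (34, 11, 19), (34, 11, 28), (34, 11, 3), (34, 23, 19), (34, 23, 28), (34, 23, 3), (34, 35, 19), (34, 35, 28), (34, 35, 3), (34, 4, 19), (34, 4, 28), (34, 4, 3)}
π[C, D]: project onto (C, D) (10 duplicate(s) eliminated) → {(25, 8), (34, 19), (34, 28), (34, 3)}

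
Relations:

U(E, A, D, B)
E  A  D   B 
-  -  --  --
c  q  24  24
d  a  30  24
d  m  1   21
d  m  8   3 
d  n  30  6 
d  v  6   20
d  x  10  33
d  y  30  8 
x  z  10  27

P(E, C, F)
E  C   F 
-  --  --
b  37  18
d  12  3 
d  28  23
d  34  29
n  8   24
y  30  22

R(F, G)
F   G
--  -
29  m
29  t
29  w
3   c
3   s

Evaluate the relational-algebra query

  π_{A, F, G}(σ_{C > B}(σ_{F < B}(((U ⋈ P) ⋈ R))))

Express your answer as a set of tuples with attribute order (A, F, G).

{(n, 3, c), (n, 3, s), (x, 29, m), (x, 29, t), (x, 29, w), (y, 3, c), (y, 3, s)}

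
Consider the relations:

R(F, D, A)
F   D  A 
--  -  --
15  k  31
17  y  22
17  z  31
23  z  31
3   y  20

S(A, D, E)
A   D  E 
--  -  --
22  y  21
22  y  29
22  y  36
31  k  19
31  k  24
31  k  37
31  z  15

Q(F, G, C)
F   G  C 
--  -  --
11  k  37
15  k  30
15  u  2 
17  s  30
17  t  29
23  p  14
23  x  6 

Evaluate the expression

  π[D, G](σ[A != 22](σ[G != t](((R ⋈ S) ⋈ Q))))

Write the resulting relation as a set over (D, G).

Joining R and S on D, A yields {(15, k, 31, 19), (15, k, 31, 24), (15, k, 31, 37), (17, y, 22, 21), (17, y, 22, 29), (17, y, 22, 36), (17, z, 31, 15), (23, z, 31, 15)}.
Joining (R ⋈ S) and Q on F yields {(15, k, 31, 19, k, 30), (15, k, 31, 19, u, 2), (15, k, 31, 24, k, 30), (15, k, 31, 24, u, 2), (15, k, 31, 37, k, 30), (15, k, 31, 37, u, 2), (17, y, 22, 21, s, 30), (17, y, 22, 21, t, 29), (17, y, 22, 29, s, 30), (17, y, 22, 29, t, 29), (17, y, 22, 36, s, 30), (17, y, 22, 36, t, 29), (17, z, 31, 15, s, 30), (17, z, 31, 15, t, 29), (23, z, 31, 15, p, 14), (23, z, 31, 15, x, 6)}.
σ[G != t]: keep tuples satisfying G != t → {(15, k, 31, 19, k, 30), (15, k, 31, 19, u, 2), (15, k, 31, 24, k, 30), (15, k, 31, 24, u, 2), (15, k, 31, 37, k, 30), (15, k, 31, 37, u, 2), (17, y, 22, 21, s, 30), (17, y, 22, 29, s, 30), (17, y, 22, 36, s, 30), (17, z, 31, 15, s, 30), (23, z, 31, 15, p, 14), (23, z, 31, 15, x, 6)}
σ[A != 22]: keep tuples satisfying A != 22 → {(15, k, 31, 19, k, 30), (15, k, 31, 19, u, 2), (15, k, 31, 24, k, 30), (15, k, 31, 24, u, 2), (15, k, 31, 37, k, 30), (15, k, 31, 37, u, 2), (17, z, 31, 15, s, 30), (23, z, 31, 15, p, 14), (23, z, 31, 15, x, 6)}
Keep only column(s) D, G (4 duplicate(s) eliminated): {(k, k), (k, u), (z, p), (z, s), (z, x)}

{(k, k), (k, u), (z, p), (z, s), (z, x)}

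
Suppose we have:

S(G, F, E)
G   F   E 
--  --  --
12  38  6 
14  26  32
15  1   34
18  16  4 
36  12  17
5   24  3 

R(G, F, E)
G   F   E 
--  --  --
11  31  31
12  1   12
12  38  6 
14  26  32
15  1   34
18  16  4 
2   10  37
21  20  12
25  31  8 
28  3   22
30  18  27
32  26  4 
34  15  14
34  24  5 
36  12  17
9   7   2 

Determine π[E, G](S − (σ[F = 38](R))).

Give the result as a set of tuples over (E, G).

{(17, 36), (3, 5), (32, 14), (34, 15), (4, 18)}

σ[F = 38]: keep tuples satisfying F = 38 → {(12, 38, 6)}
Difference: {(12, 38, 6), (14, 26, 32), (15, 1, 34), (18, 16, 4), (36, 12, 17), (5, 24, 3)} with {(12, 38, 6)} → {(14, 26, 32), (15, 1, 34), (18, 16, 4), (36, 12, 17), (5, 24, 3)}
Keep only column(s) E, G: {(17, 36), (3, 5), (32, 14), (34, 15), (4, 18)}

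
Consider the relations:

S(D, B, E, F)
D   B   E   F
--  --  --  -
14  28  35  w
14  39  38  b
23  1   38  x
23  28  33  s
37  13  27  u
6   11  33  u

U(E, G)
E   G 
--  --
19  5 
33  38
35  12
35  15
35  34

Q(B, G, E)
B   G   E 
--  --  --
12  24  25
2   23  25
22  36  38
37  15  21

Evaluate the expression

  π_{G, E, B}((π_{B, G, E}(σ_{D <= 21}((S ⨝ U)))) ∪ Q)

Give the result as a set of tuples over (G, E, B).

{(12, 35, 28), (15, 21, 37), (15, 35, 28), (23, 25, 2), (24, 25, 12), (34, 35, 28), (36, 38, 22), (38, 33, 11)}

Joining S and U on E yields {(14, 28, 35, w, 12), (14, 28, 35, w, 15), (14, 28, 35, w, 34), (23, 28, 33, s, 38), (6, 11, 33, u, 38)}.
Selection D <= 21: {(14, 28, 35, w, 12), (14, 28, 35, w, 15), (14, 28, 35, w, 34), (6, 11, 33, u, 38)}
Projecting to B, G, E: {(11, 38, 33), (28, 12, 35), (28, 15, 35), (28, 34, 35)}
Union: {(11, 38, 33), (28, 12, 35), (28, 15, 35), (28, 34, 35)} with {(12, 24, 25), (2, 23, 25), (22, 36, 38), (37, 15, 21)} → {(11, 38, 33), (12, 24, 25), (2, 23, 25), (22, 36, 38), (28, 12, 35), (28, 15, 35), (28, 34, 35), (37, 15, 21)}
Projecting to G, E, B: {(12, 35, 28), (15, 21, 37), (15, 35, 28), (23, 25, 2), (24, 25, 12), (34, 35, 28), (36, 38, 22), (38, 33, 11)}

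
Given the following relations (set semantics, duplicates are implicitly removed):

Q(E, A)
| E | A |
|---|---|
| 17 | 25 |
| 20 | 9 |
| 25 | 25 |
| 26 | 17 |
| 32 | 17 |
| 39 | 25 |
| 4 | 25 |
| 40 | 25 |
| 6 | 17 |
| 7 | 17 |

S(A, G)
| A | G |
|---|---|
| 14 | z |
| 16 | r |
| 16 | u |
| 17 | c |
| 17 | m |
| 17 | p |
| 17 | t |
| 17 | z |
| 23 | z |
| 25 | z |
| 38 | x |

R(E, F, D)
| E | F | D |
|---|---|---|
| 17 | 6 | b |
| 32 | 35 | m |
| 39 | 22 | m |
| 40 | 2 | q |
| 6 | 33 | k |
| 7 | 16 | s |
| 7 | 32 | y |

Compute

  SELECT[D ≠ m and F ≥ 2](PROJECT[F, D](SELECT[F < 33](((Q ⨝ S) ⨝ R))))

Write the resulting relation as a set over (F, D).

{(16, s), (2, q), (32, y), (6, b)}

Q ⋈ S (natural join on A): {(17, 25, z), (25, 25, z), (26, 17, c), (26, 17, m), (26, 17, p), (26, 17, t), (26, 17, z), (32, 17, c), (32, 17, m), (32, 17, p), (32, 17, t), (32, 17, z), (39, 25, z), (4, 25, z), (40, 25, z), (6, 17, c), (6, 17, m), (6, 17, p), (6, 17, t), (6, 17, z), (7, 17, c), (7, 17, m), (7, 17, p), (7, 17, t), (7, 17, z)}
(Q ⨝ S) ⋈ R (natural join on E): {(17, 25, z, 6, b), (32, 17, c, 35, m), (32, 17, m, 35, m), (32, 17, p, 35, m), (32, 17, t, 35, m), (32, 17, z, 35, m), (39, 25, z, 22, m), (40, 25, z, 2, q), (6, 17, c, 33, k), (6, 17, m, 33, k), (6, 17, p, 33, k), (6, 17, t, 33, k), (6, 17, z, 33, k), (7, 17, c, 16, s), (7, 17, c, 32, y), (7, 17, m, 16, s), (7, 17, m, 32, y), (7, 17, p, 16, s), (7, 17, p, 32, y), (7, 17, t, 16, s), (7, 17, t, 32, y), (7, 17, z, 16, s), (7, 17, z, 32, y)}
Selection F < 33: {(17, 25, z, 6, b), (39, 25, z, 22, m), (40, 25, z, 2, q), (7, 17, c, 16, s), (7, 17, c, 32, y), (7, 17, m, 16, s), (7, 17, m, 32, y), (7, 17, p, 16, s), (7, 17, p, 32, y), (7, 17, t, 16, s), (7, 17, t, 32, y), (7, 17, z, 16, s), (7, 17, z, 32, y)}
Projecting to F, D (8 duplicate(s) eliminated): {(16, s), (2, q), (22, m), (32, y), (6, b)}
Selection D ≠ m and F ≥ 2: {(16, s), (2, q), (32, y), (6, b)}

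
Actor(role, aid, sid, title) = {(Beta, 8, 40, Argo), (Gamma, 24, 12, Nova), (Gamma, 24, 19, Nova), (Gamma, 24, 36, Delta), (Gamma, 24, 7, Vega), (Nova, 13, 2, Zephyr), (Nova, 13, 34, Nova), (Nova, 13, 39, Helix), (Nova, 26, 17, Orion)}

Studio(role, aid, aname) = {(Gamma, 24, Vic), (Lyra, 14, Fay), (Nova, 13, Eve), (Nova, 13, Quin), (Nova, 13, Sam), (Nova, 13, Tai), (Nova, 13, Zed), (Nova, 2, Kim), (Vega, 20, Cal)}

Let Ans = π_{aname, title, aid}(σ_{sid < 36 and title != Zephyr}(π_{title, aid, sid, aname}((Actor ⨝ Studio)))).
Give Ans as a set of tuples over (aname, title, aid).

Actor ⋈ Studio (natural join on role, aid): {(Gamma, 24, 12, Nova, Vic), (Gamma, 24, 19, Nova, Vic), (Gamma, 24, 36, Delta, Vic), (Gamma, 24, 7, Vega, Vic), (Nova, 13, 2, Zephyr, Eve), (Nova, 13, 2, Zephyr, Quin), (Nova, 13, 2, Zephyr, Sam), (Nova, 13, 2, Zephyr, Tai), (Nova, 13, 2, Zephyr, Zed), (Nova, 13, 34, Nova, Eve), (Nova, 13, 34, Nova, Quin), (Nova, 13, 34, Nova, Sam), (Nova, 13, 34, Nova, Tai), (Nova, 13, 34, Nova, Zed), (Nova, 13, 39, Helix, Eve), (Nova, 13, 39, Helix, Quin), (Nova, 13, 39, Helix, Sam), (Nova, 13, 39, Helix, Tai), (Nova, 13, 39, Helix, Zed)}
π_{title, aid, sid, aname} gives {(Delta, 24, 36, Vic), (Helix, 13, 39, Eve), (Helix, 13, 39, Quin), (Helix, 13, 39, Sam), (Helix, 13, 39, Tai), (Helix, 13, 39, Zed), (Nova, 13, 34, Eve), (Nova, 13, 34, Quin), (Nova, 13, 34, Sam), (Nova, 13, 34, Tai), (Nova, 13, 34, Zed), (Nova, 24, 12, Vic), (Nova, 24, 19, Vic), (Vega, 24, 7, Vic), (Zephyr, 13, 2, Eve), (Zephyr, 13, 2, Quin), (Zephyr, 13, 2, Sam), (Zephyr, 13, 2, Tai), (Zephyr, 13, 2, Zed)}.
Selection sid < 36 and title != Zephyr: {(Nova, 13, 34, Eve), (Nova, 13, 34, Quin), (Nova, 13, 34, Sam), (Nova, 13, 34, Tai), (Nova, 13, 34, Zed), (Nova, 24, 12, Vic), (Nova, 24, 19, Vic), (Vega, 24, 7, Vic)}
π_{aname, title, aid} gives {(Eve, Nova, 13), (Quin, Nova, 13), (Sam, Nova, 13), (Tai, Nova, 13), (Vic, Nova, 24), (Vic, Vega, 24), (Zed, Nova, 13)} (1 duplicate(s) eliminated).

{(Eve, Nova, 13), (Quin, Nova, 13), (Sam, Nova, 13), (Tai, Nova, 13), (Vic, Nova, 24), (Vic, Vega, 24), (Zed, Nova, 13)}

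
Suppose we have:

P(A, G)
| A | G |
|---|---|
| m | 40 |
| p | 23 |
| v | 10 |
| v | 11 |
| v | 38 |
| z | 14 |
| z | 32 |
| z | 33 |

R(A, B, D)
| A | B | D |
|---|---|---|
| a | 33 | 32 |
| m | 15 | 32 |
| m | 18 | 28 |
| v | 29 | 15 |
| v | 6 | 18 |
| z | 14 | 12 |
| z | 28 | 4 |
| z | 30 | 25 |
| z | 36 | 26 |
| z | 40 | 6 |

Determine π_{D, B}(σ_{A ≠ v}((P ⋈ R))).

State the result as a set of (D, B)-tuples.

P ⋈ R (natural join on A): {(m, 40, 15, 32), (m, 40, 18, 28), (v, 10, 29, 15), (v, 10, 6, 18), (v, 11, 29, 15), (v, 11, 6, 18), (v, 38, 29, 15), (v, 38, 6, 18), (z, 14, 14, 12), (z, 14, 28, 4), (z, 14, 30, 25), (z, 14, 36, 26), (z, 14, 40, 6), (z, 32, 14, 12), (z, 32, 28, 4), (z, 32, 30, 25), (z, 32, 36, 26), (z, 32, 40, 6), (z, 33, 14, 12), (z, 33, 28, 4), (z, 33, 30, 25), (z, 33, 36, 26), (z, 33, 40, 6)}
Apply σ_{A ≠ v}; surviving tuples: {(m, 40, 15, 32), (m, 40, 18, 28), (z, 14, 14, 12), (z, 14, 28, 4), (z, 14, 30, 25), (z, 14, 36, 26), (z, 14, 40, 6), (z, 32, 14, 12), (z, 32, 28, 4), (z, 32, 30, 25), (z, 32, 36, 26), (z, 32, 40, 6), (z, 33, 14, 12), (z, 33, 28, 4), (z, 33, 30, 25), (z, 33, 36, 26), (z, 33, 40, 6)}
π_{D, B} gives {(12, 14), (25, 30), (26, 36), (28, 18), (32, 15), (4, 28), (6, 40)} (10 duplicate(s) eliminated).

{(12, 14), (25, 30), (26, 36), (28, 18), (32, 15), (4, 28), (6, 40)}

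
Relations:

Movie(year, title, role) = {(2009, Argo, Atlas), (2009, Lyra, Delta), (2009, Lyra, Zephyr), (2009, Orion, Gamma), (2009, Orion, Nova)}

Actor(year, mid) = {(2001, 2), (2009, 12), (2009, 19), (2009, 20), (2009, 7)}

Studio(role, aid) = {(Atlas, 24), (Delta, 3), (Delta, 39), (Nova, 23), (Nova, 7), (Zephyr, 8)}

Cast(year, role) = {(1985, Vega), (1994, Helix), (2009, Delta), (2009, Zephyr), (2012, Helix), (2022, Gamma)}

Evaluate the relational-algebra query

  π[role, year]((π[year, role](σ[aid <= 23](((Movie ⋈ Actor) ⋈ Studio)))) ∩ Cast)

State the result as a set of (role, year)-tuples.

{(Delta, 2009), (Zephyr, 2009)}

Natural join on year: {(2009, Argo, Atlas, 12), (2009, Argo, Atlas, 19), (2009, Argo, Atlas, 20), (2009, Argo, Atlas, 7), (2009, Lyra, Delta, 12), (2009, Lyra, Delta, 19), (2009, Lyra, Delta, 20), (2009, Lyra, Delta, 7), (2009, Lyra, Zephyr, 12), (2009, Lyra, Zephyr, 19), (2009, Lyra, Zephyr, 20), (2009, Lyra, Zephyr, 7), (2009, Orion, Gamma, 12), (2009, Orion, Gamma, 19), (2009, Orion, Gamma, 20), (2009, Orion, Gamma, 7), (2009, Orion, Nova, 12), (2009, Orion, Nova, 19), (2009, Orion, Nova, 20), (2009, Orion, Nova, 7)}
Natural join on role: {(2009, Argo, Atlas, 12, 24), (2009, Argo, Atlas, 19, 24), (2009, Argo, Atlas, 20, 24), (2009, Argo, Atlas, 7, 24), (2009, Lyra, Delta, 12, 3), (2009, Lyra, Delta, 12, 39), (2009, Lyra, Delta, 19, 3), (2009, Lyra, Delta, 19, 39), (2009, Lyra, Delta, 20, 3), (2009, Lyra, Delta, 20, 39), (2009, Lyra, Delta, 7, 3), (2009, Lyra, Delta, 7, 39), (2009, Lyra, Zephyr, 12, 8), (2009, Lyra, Zephyr, 19, 8), (2009, Lyra, Zephyr, 20, 8), (2009, Lyra, Zephyr, 7, 8), (2009, Orion, Nova, 12, 23), (2009, Orion, Nova, 12, 7), (2009, Orion, Nova, 19, 23), (2009, Orion, Nova, 19, 7), (2009, Orion, Nova, 20, 23), (2009, Orion, Nova, 20, 7), (2009, Orion, Nova, 7, 23), (2009, Orion, Nova, 7, 7)}
Selection aid <= 23: {(2009, Lyra, Delta, 12, 3), (2009, Lyra, Delta, 19, 3), (2009, Lyra, Delta, 20, 3), (2009, Lyra, Delta, 7, 3), (2009, Lyra, Zephyr, 12, 8), (2009, Lyra, Zephyr, 19, 8), (2009, Lyra, Zephyr, 20, 8), (2009, Lyra, Zephyr, 7, 8), (2009, Orion, Nova, 12, 23), (2009, Orion, Nova, 12, 7), (2009, Orion, Nova, 19, 23), (2009, Orion, Nova, 19, 7), (2009, Orion, Nova, 20, 23), (2009, Orion, Nova, 20, 7), (2009, Orion, Nova, 7, 23), (2009, Orion, Nova, 7, 7)}
π_{year, role} gives {(2009, Delta), (2009, Nova), (2009, Zephyr)} (13 duplicate(s) eliminated).
Taking the intersection: {(2009, Delta), (2009, Zephyr)}
π_{role, year} gives {(Delta, 2009), (Zephyr, 2009)}.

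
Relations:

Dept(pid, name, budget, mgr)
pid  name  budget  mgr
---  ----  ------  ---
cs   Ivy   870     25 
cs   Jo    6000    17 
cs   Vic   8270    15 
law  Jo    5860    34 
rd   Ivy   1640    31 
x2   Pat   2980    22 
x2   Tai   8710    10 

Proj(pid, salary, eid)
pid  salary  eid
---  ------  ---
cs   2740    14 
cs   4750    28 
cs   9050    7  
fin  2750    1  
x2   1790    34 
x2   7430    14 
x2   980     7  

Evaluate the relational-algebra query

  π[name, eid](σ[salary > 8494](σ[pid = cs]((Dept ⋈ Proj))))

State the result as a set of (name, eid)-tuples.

{(Ivy, 7), (Jo, 7), (Vic, 7)}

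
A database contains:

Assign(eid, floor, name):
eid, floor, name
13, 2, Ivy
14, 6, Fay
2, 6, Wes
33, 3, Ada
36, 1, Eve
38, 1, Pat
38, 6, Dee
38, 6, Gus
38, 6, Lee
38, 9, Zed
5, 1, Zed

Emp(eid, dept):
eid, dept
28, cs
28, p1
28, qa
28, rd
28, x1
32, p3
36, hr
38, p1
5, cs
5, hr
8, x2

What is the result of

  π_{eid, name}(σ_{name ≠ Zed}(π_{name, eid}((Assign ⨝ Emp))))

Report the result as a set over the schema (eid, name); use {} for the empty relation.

Natural join on eid: {(36, 1, Eve, hr), (38, 1, Pat, p1), (38, 6, Dee, p1), (38, 6, Gus, p1), (38, 6, Lee, p1), (38, 9, Zed, p1), (5, 1, Zed, cs), (5, 1, Zed, hr)}
π[name, eid]: project onto (name, eid) (1 duplicate(s) eliminated) → {(Dee, 38), (Eve, 36), (Gus, 38), (Lee, 38), (Pat, 38), (Zed, 38), (Zed, 5)}
Apply σ_{name ≠ Zed}; surviving tuples: {(Dee, 38), (Eve, 36), (Gus, 38), (Lee, 38), (Pat, 38)}
π[eid, name]: project onto (eid, name) → {(36, Eve), (38, Dee), (38, Gus), (38, Lee), (38, Pat)}

{(36, Eve), (38, Dee), (38, Gus), (38, Lee), (38, Pat)}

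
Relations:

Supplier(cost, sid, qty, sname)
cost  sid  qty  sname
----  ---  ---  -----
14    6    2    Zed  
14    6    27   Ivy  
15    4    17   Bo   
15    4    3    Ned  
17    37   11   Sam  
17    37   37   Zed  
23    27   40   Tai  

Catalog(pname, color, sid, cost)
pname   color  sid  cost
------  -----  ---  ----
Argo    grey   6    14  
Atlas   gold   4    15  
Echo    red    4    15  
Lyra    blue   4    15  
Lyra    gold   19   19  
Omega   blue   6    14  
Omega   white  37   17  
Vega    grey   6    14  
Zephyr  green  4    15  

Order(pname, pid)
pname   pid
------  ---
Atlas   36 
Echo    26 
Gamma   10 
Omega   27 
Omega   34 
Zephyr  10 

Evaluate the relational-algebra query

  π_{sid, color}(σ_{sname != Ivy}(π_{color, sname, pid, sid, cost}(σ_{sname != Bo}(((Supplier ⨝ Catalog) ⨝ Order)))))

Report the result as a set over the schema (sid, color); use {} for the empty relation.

{(37, white), (4, gold), (4, green), (4, red), (6, blue)}

Joining Supplier and Catalog on cost, sid yields {(14, 6, 2, Zed, Argo, grey), (14, 6, 2, Zed, Omega, blue), (14, 6, 2, Zed, Vega, grey), (14, 6, 27, Ivy, Argo, grey), (14, 6, 27, Ivy, Omega, blue), (14, 6, 27, Ivy, Vega, grey), (15, 4, 17, Bo, Atlas, gold), (15, 4, 17, Bo, Echo, red), (15, 4, 17, Bo, Lyra, blue), (15, 4, 17, Bo, Zephyr, green), (15, 4, 3, Ned, Atlas, gold), (15, 4, 3, Ned, Echo, red), (15, 4, 3, Ned, Lyra, blue), (15, 4, 3, Ned, Zephyr, green), (17, 37, 11, Sam, Omega, white), (17, 37, 37, Zed, Omega, white)}.
Joining (Supplier ⨝ Catalog) and Order on pname yields {(14, 6, 2, Zed, Omega, blue, 27), (14, 6, 2, Zed, Omega, blue, 34), (14, 6, 27, Ivy, Omega, blue, 27), (14, 6, 27, Ivy, Omega, blue, 34), (15, 4, 17, Bo, Atlas, gold, 36), (15, 4, 17, Bo, Echo, red, 26), (15, 4, 17, Bo, Zephyr, green, 10), (15, 4, 3, Ned, Atlas, gold, 36), (15, 4, 3, Ned, Echo, red, 26), (15, 4, 3, Ned, Zephyr, green, 10), (17, 37, 11, Sam, Omega, white, 27), (17, 37, 11, Sam, Omega, white, 34), (17, 37, 37, Zed, Omega, white, 27), (17, 37, 37, Zed, Omega, white, 34)}.
Filtering on sname != Bo leaves {(14, 6, 2, Zed, Omega, blue, 27), (14, 6, 2, Zed, Omega, blue, 34), (14, 6, 27, Ivy, Omega, blue, 27), (14, 6, 27, Ivy, Omega, blue, 34), (15, 4, 3, Ned, Atlas, gold, 36), (15, 4, 3, Ned, Echo, red, 26), (15, 4, 3, Ned, Zephyr, green, 10), (17, 37, 11, Sam, Omega, white, 27), (17, 37, 11, Sam, Omega, white, 34), (17, 37, 37, Zed, Omega, white, 27), (17, 37, 37, Zed, Omega, white, 34)}.
π[color, sname, pid, sid, cost]: project onto (color, sname, pid, sid, cost) → {(blue, Ivy, 27, 6, 14), (blue, Ivy, 34, 6, 14), (blue, Zed, 27, 6, 14), (blue, Zed, 34, 6, 14), (gold, Ned, 36, 4, 15), (green, Ned, 10, 4, 15), (red, Ned, 26, 4, 15), (white, Sam, 27, 37, 17), (white, Sam, 34, 37, 17), (white, Zed, 27, 37, 17), (white, Zed, 34, 37, 17)}
Filtering on sname != Ivy leaves {(blue, Zed, 27, 6, 14), (blue, Zed, 34, 6, 14), (gold, Ned, 36, 4, 15), (green, Ned, 10, 4, 15), (red, Ned, 26, 4, 15), (white, Sam, 27, 37, 17), (white, Sam, 34, 37, 17), (white, Zed, 27, 37, 17), (white, Zed, 34, 37, 17)}.
π[sid, color]: project onto (sid, color) (4 duplicate(s) eliminated) → {(37, white), (4, gold), (4, green), (4, red), (6, blue)}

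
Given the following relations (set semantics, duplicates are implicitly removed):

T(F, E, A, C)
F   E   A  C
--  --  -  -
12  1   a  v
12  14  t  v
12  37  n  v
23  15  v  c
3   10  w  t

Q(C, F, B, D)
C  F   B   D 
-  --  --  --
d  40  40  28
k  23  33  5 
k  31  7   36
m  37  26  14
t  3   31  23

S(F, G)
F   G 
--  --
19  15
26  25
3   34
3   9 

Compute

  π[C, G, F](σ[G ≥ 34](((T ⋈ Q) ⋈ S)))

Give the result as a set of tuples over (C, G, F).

{(t, 34, 3)}

Joining T and Q on F, C yields {(3, 10, w, t, 31, 23)}.
Joining (T ⋈ Q) and S on F yields {(3, 10, w, t, 31, 23, 34), (3, 10, w, t, 31, 23, 9)}.
Filtering on G ≥ 34 leaves {(3, 10, w, t, 31, 23, 34)}.
Projecting to C, G, F: {(t, 34, 3)}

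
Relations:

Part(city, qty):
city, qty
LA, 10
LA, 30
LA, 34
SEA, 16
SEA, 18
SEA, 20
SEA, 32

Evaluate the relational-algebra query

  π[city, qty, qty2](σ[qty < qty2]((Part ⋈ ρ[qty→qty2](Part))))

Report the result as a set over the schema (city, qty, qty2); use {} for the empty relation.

{(LA, 10, 30), (LA, 10, 34), (LA, 30, 34), (SEA, 16, 18), (SEA, 16, 20), (SEA, 16, 32), (SEA, 18, 20), (SEA, 18, 32), (SEA, 20, 32)}

ρ[qty→qty2]: schema becomes (city, qty2); tuples unchanged.
Natural join on city: {(LA, 10, 10), (LA, 10, 30), (LA, 10, 34), (LA, 30, 10), (LA, 30, 30), (LA, 30, 34), (LA, 34, 10), (LA, 34, 30), (LA, 34, 34), (SEA, 16, 16), (SEA, 16, 18), (SEA, 16, 20), (SEA, 16, 32), (SEA, 18, 16), (SEA, 18, 18), (SEA, 18, 20), (SEA, 18, 32), (SEA, 20, 16), (SEA, 20, 18), (SEA, 20, 20), (SEA, 20, 32), (SEA, 32, 16), (SEA, 32, 18), (SEA, 32, 20), (SEA, 32, 32)}
Filtering on qty < qty2 leaves {(LA, 10, 30), (LA, 10, 34), (LA, 30, 34), (SEA, 16, 18), (SEA, 16, 20), (SEA, 16, 32), (SEA, 18, 20), (SEA, 18, 32), (SEA, 20, 32)}.
Keep only column(s) city, qty, qty2: {(LA, 10, 30), (LA, 10, 34), (LA, 30, 34), (SEA, 16, 18), (SEA, 16, 20), (SEA, 16, 32), (SEA, 18, 20), (SEA, 18, 32), (SEA, 20, 32)}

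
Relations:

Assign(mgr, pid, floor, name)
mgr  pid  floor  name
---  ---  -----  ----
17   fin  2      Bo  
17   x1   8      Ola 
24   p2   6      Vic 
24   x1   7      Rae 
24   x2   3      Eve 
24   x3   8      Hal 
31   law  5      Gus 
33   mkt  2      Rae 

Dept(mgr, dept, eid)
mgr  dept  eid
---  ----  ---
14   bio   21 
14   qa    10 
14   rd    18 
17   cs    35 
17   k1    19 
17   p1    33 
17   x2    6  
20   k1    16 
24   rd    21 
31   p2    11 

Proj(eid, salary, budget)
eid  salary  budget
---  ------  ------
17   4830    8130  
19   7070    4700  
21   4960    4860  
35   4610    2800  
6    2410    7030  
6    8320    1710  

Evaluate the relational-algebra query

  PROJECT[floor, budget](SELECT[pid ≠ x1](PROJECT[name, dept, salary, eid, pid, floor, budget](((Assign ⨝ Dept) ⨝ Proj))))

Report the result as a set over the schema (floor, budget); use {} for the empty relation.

Natural join on mgr: {(17, fin, 2, Bo, cs, 35), (17, fin, 2, Bo, k1, 19), (17, fin, 2, Bo, p1, 33), (17, fin, 2, Bo, x2, 6), (17, x1, 8, Ola, cs, 35), (17, x1, 8, Ola, k1, 19), (17, x1, 8, Ola, p1, 33), (17, x1, 8, Ola, x2, 6), (24, p2, 6, Vic, rd, 21), (24, x1, 7, Rae, rd, 21), (24, x2, 3, Eve, rd, 21), (24, x3, 8, Hal, rd, 21), (31, law, 5, Gus, p2, 11)}
Natural join on eid: {(17, fin, 2, Bo, cs, 35, 4610, 2800), (17, fin, 2, Bo, k1, 19, 7070, 4700), (17, fin, 2, Bo, x2, 6, 2410, 7030), (17, fin, 2, Bo, x2, 6, 8320, 1710), (17, x1, 8, Ola, cs, 35, 4610, 2800), (17, x1, 8, Ola, k1, 19, 7070, 4700), (17, x1, 8, Ola, x2, 6, 2410, 7030), (17, x1, 8, Ola, x2, 6, 8320, 1710), (24, p2, 6, Vic, rd, 21, 4960, 4860), (24, x1, 7, Rae, rd, 21, 4960, 4860), (24, x2, 3, Eve, rd, 21, 4960, 4860), (24, x3, 8, Hal, rd, 21, 4960, 4860)}
Projecting to name, dept, salary, eid, pid, floor, budget: {(Bo, cs, 4610, 35, fin, 2, 2800), (Bo, k1, 7070, 19, fin, 2, 4700), (Bo, x2, 2410, 6, fin, 2, 7030), (Bo, x2, 8320, 6, fin, 2, 1710), (Eve, rd, 4960, 21, x2, 3, 4860), (Hal, rd, 4960, 21, x3, 8, 4860), (Ola, cs, 4610, 35, x1, 8, 2800), (Ola, k1, 7070, 19, x1, 8, 4700), (Ola, x2, 2410, 6, x1, 8, 7030), (Ola, x2, 8320, 6, x1, 8, 1710), (Rae, rd, 4960, 21, x1, 7, 4860), (Vic, rd, 4960, 21, p2, 6, 4860)}
Selection pid ≠ x1: {(Bo, cs, 4610, 35, fin, 2, 2800), (Bo, k1, 7070, 19, fin, 2, 4700), (Bo, x2, 2410, 6, fin, 2, 7030), (Bo, x2, 8320, 6, fin, 2, 1710), (Eve, rd, 4960, 21, x2, 3, 4860), (Hal, rd, 4960, 21, x3, 8, 4860), (Vic, rd, 4960, 21, p2, 6, 4860)}
Projecting to floor, budget: {(2, 1710), (2, 2800), (2, 4700), (2, 7030), (3, 4860), (6, 4860), (8, 4860)}

{(2, 1710), (2, 2800), (2, 4700), (2, 7030), (3, 4860), (6, 4860), (8, 4860)}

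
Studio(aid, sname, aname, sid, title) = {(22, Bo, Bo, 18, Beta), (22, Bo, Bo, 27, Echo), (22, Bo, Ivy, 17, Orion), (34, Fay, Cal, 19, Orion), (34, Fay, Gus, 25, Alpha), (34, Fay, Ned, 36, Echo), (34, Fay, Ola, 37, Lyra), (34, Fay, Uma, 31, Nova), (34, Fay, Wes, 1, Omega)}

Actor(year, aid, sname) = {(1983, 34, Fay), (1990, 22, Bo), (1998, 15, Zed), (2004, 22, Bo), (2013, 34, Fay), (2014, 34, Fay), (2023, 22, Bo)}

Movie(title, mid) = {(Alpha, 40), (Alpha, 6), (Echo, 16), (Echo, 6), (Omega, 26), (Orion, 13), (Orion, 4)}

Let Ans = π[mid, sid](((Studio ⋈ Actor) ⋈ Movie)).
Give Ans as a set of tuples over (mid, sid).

Joining Studio and Actor on aid, sname yields {(22, Bo, Bo, 18, Beta, 1990), (22, Bo, Bo, 18, Beta, 2004), (22, Bo, Bo, 18, Beta, 2023), (22, Bo, Bo, 27, Echo, 1990), (22, Bo, Bo, 27, Echo, 2004), (22, Bo, Bo, 27, Echo, 2023), (22, Bo, Ivy, 17, Orion, 1990), (22, Bo, Ivy, 17, Orion, 2004), (22, Bo, Ivy, 17, Orion, 2023), (34, Fay, Cal, 19, Orion, 1983), (34, Fay, Cal, 19, Orion, 2013), (34, Fay, Cal, 19, Orion, 2014), (34, Fay, Gus, 25, Alpha, 1983), (34, Fay, Gus, 25, Alpha, 2013), (34, Fay, Gus, 25, Alpha, 2014), (34, Fay, Ned, 36, Echo, 1983), (34, Fay, Ned, 36, Echo, 2013), (34, Fay, Ned, 36, Echo, 2014), (34, Fay, Ola, 37, Lyra, 1983), (34, Fay, Ola, 37, Lyra, 2013), (34, Fay, Ola, 37, Lyra, 2014), (34, Fay, Uma, 31, Nova, 1983), (34, Fay, Uma, 31, Nova, 2013), (34, Fay, Uma, 31, Nova, 2014), (34, Fay, Wes, 1, Omega, 1983), (34, Fay, Wes, 1, Omega, 2013), (34, Fay, Wes, 1, Omega, 2014)}.
Joining (Studio ⋈ Actor) and Movie on title yields {(22, Bo, Bo, 27, Echo, 1990, 16), (22, Bo, Bo, 27, Echo, 1990, 6), (22, Bo, Bo, 27, Echo, 2004, 16), (22, Bo, Bo, 27, Echo, 2004, 6), (22, Bo, Bo, 27, Echo, 2023, 16), (22, Bo, Bo, 27, Echo, 2023, 6), (22, Bo, Ivy, 17, Orion, 1990, 13), (22, Bo, Ivy, 17, Orion, 1990, 4), (22, Bo, Ivy, 17, Orion, 2004, 13), (22, Bo, Ivy, 17, Orion, 2004, 4), (22, Bo, Ivy, 17, Orion, 2023, 13), (22, Bo, Ivy, 17, Orion, 2023, 4), (34, Fay, Cal, 19, Orion, 1983, 13), (34, Fay, Cal, 19, Orion, 1983, 4), (34, Fay, Cal, 19, Orion, 2013, 13), (34, Fay, Cal, 19, Orion, 2013, 4), (34, Fay, Cal, 19, Orion, 2014, 13), (34, Fay, Cal, 19, Orion, 2014, 4), (34, Fay, Gus, 25, Alpha, 1983, 40), (34, Fay, Gus, 25, Alpha, 1983, 6), (34, Fay, Gus, 25, Alpha, 2013, 40), (34, Fay, Gus, 25, Alpha, 2013, 6), (34, Fay, Gus, 25, Alpha, 2014, 40), (34, Fay, Gus, 25, Alpha, 2014, 6), (34, Fay, Ned, 36, Echo, 1983, 16), (34, Fay, Ned, 36, Echo, 1983, 6), (34, Fay, Ned, 36, Echo, 2013, 16), (34, Fay, Ned, 36, Echo, 2013, 6), (34, Fay, Ned, 36, Echo, 2014, 16), (34, Fay, Ned, 36, Echo, 2014, 6), (34, Fay, Wes, 1, Omega, 1983, 26), (34, Fay, Wes, 1, Omega, 2013, 26), (34, Fay, Wes, 1, Omega, 2014, 26)}.
Keep only column(s) mid, sid (22 duplicate(s) eliminated): {(13, 17), (13, 19), (16, 27), (16, 36), (26, 1), (4, 17), (4, 19), (40, 25), (6, 25), (6, 27), (6, 36)}

{(13, 17), (13, 19), (16, 27), (16, 36), (26, 1), (4, 17), (4, 19), (40, 25), (6, 25), (6, 27), (6, 36)}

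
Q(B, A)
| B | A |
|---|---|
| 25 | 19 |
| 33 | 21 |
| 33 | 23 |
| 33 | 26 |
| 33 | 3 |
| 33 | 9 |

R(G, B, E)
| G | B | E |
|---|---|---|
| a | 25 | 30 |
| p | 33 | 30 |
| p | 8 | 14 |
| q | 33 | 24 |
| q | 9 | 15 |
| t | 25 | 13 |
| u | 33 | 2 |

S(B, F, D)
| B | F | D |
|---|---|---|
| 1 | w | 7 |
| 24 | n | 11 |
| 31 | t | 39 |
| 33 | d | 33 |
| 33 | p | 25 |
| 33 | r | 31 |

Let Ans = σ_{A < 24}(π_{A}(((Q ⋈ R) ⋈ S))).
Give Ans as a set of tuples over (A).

{21, 23, 3, 9}

Joining Q and R on B yields {(25, 19, a, 30), (25, 19, t, 13), (33, 21, p, 30), (33, 21, q, 24), (33, 21, u, 2), (33, 23, p, 30), (33, 23, q, 24), (33, 23, u, 2), (33, 26, p, 30), (33, 26, q, 24), (33, 26, u, 2), (33, 3, p, 30), (33, 3, q, 24), (33, 3, u, 2), (33, 9, p, 30), (33, 9, q, 24), (33, 9, u, 2)}.
Joining (Q ⋈ R) and S on B yields {(33, 21, p, 30, d, 33), (33, 21, p, 30, p, 25), (33, 21, p, 30, r, 31), (33, 21, q, 24, d, 33), (33, 21, q, 24, p, 25), (33, 21, q, 24, r, 31), (33, 21, u, 2, d, 33), (33, 21, u, 2, p, 25), (33, 21, u, 2, r, 31), (33, 23, p, 30, d, 33), (33, 23, p, 30, p, 25), (33, 23, p, 30, r, 31), (33, 23, q, 24, d, 33), (33, 23, q, 24, p, 25), (33, 23, q, 24, r, 31), (33, 23, u, 2, d, 33), (33, 23, u, 2, p, 25), (33, 23, u, 2, r, 31), (33, 26, p, 30, d, 33), (33, 26, p, 30, p, 25), (33, 26, p, 30, r, 31), (33, 26, q, 24, d, 33), (33, 26, q, 24, p, 25), (33, 26, q, 24, r, 31), (33, 26, u, 2, d, 33), (33, 26, u, 2, p, 25), (33, 26, u, 2, r, 31), (33, 3, p, 30, d, 33), (33, 3, p, 30, p, 25), (33, 3, p, 30, r, 31), (33, 3, q, 24, d, 33), (33, 3, q, 24, p, 25), (33, 3, q, 24, r, 31), (33, 3, u, 2, d, 33), (33, 3, u, 2, p, 25), (33, 3, u, 2, r, 31), (33, 9, p, 30, d, 33), (33, 9, p, 30, p, 25), (33, 9, p, 30, r, 31), (33, 9, q, 24, d, 33), (33, 9, q, 24, p, 25), (33, 9, q, 24, r, 31), (33, 9, u, 2, d, 33), (33, 9, u, 2, p, 25), (33, 9, u, 2, r, 31)}.
π[A]: project onto (A) (40 duplicate(s) eliminated) → {21, 23, 26, 3, 9}
Apply σ_{A < 24}; surviving tuples: {21, 23, 3, 9}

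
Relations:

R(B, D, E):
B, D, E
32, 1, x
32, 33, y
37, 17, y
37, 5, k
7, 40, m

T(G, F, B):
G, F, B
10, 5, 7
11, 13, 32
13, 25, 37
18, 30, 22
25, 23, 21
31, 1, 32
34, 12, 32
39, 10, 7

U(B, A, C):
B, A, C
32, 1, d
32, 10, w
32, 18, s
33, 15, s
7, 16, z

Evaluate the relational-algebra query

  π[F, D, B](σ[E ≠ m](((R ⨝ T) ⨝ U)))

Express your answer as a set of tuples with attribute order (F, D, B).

{(1, 1, 32), (1, 33, 32), (12, 1, 32), (12, 33, 32), (13, 1, 32), (13, 33, 32)}

R ⋈ T (natural join on B): {(32, 1, x, 11, 13), (32, 1, x, 31, 1), (32, 1, x, 34, 12), (32, 33, y, 11, 13), (32, 33, y, 31, 1), (32, 33, y, 34, 12), (37, 17, y, 13, 25), (37, 5, k, 13, 25), (7, 40, m, 10, 5), (7, 40, m, 39, 10)}
(R ⨝ T) ⋈ U (natural join on B): {(32, 1, x, 11, 13, 1, d), (32, 1, x, 11, 13, 10, w), (32, 1, x, 11, 13, 18, s), (32, 1, x, 31, 1, 1, d), (32, 1, x, 31, 1, 10, w), (32, 1, x, 31, 1, 18, s), (32, 1, x, 34, 12, 1, d), (32, 1, x, 34, 12, 10, w), (32, 1, x, 34, 12, 18, s), (32, 33, y, 11, 13, 1, d), (32, 33, y, 11, 13, 10, w), (32, 33, y, 11, 13, 18, s), (32, 33, y, 31, 1, 1, d), (32, 33, y, 31, 1, 10, w), (32, 33, y, 31, 1, 18, s), (32, 33, y, 34, 12, 1, d), (32, 33, y, 34, 12, 10, w), (32, 33, y, 34, 12, 18, s), (7, 40, m, 10, 5, 16, z), (7, 40, m, 39, 10, 16, z)}
Selection E ≠ m: {(32, 1, x, 11, 13, 1, d), (32, 1, x, 11, 13, 10, w), (32, 1, x, 11, 13, 18, s), (32, 1, x, 31, 1, 1, d), (32, 1, x, 31, 1, 10, w), (32, 1, x, 31, 1, 18, s), (32, 1, x, 34, 12, 1, d), (32, 1, x, 34, 12, 10, w), (32, 1, x, 34, 12, 18, s), (32, 33, y, 11, 13, 1, d), (32, 33, y, 11, 13, 10, w), (32, 33, y, 11, 13, 18, s), (32, 33, y, 31, 1, 1, d), (32, 33, y, 31, 1, 10, w), (32, 33, y, 31, 1, 18, s), (32, 33, y, 34, 12, 1, d), (32, 33, y, 34, 12, 10, w), (32, 33, y, 34, 12, 18, s)}
π_{F, D, B} gives {(1, 1, 32), (1, 33, 32), (12, 1, 32), (12, 33, 32), (13, 1, 32), (13, 33, 32)} (12 duplicate(s) eliminated).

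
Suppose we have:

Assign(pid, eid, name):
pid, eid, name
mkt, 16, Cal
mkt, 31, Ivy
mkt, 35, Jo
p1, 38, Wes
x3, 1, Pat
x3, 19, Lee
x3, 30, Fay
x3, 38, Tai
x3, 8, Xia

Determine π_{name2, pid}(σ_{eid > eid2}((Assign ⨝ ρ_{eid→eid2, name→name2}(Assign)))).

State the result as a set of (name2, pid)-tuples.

ρ[eid→eid2, name→name2]: schema becomes (pid, eid2, name2); tuples unchanged.
Assign ⋈ ρ_{eid→eid2, name→name2}(Assign) (natural join on pid): {(mkt, 16, Cal, 16, Cal), (mkt, 16, Cal, 31, Ivy), (mkt, 16, Cal, 35, Jo), (mkt, 31, Ivy, 16, Cal), (mkt, 31, Ivy, 31, Ivy), (mkt, 31, Ivy, 35, Jo), (mkt, 35, Jo, 16, Cal), (mkt, 35, Jo, 31, Ivy), (mkt, 35, Jo, 35, Jo), (p1, 38, Wes, 38, Wes), (x3, 1, Pat, 1, Pat), (x3, 1, Pat, 19, Lee), (x3, 1, Pat, 30, Fay), (x3, 1, Pat, 38, Tai), (x3, 1, Pat, 8, Xia), (x3, 19, Lee, 1, Pat), (x3, 19, Lee, 19, Lee), (x3, 19, Lee, 30, Fay), (x3, 19, Lee, 38, Tai), (x3, 19, Lee, 8, Xia), (x3, 30, Fay, 1, Pat), (x3, 30, Fay, 19, Lee), (x3, 30, Fay, 30, Fay), (x3, 30, Fay, 38, Tai), (x3, 30, Fay, 8, Xia), (x3, 38, Tai, 1, Pat), (x3, 38, Tai, 19, Lee), (x3, 38, Tai, 30, Fay), (x3, 38, Tai, 38, Tai), (x3, 38, Tai, 8, Xia), (x3, 8, Xia, 1, Pat), (x3, 8, Xia, 19, Lee), (x3, 8, Xia, 30, Fay), (x3, 8, Xia, 38, Tai), (x3, 8, Xia, 8, Xia)}
Selection eid > eid2: {(mkt, 31, Ivy, 16, Cal), (mkt, 35, Jo, 16, Cal), (mkt, 35, Jo, 31, Ivy), (x3, 19, Lee, 1, Pat), (x3, 19, Lee, 8, Xia), (x3, 30, Fay, 1, Pat), (x3, 30, Fay, 19, Lee), (x3, 30, Fay, 8, Xia), (x3, 38, Tai, 1, Pat), (x3, 38, Tai, 19, Lee), (x3, 38, Tai, 30, Fay), (x3, 38, Tai, 8, Xia), (x3, 8, Xia, 1, Pat)}
π_{name2, pid} gives {(Cal, mkt), (Fay, x3), (Ivy, mkt), (Lee, x3), (Pat, x3), (Xia, x3)} (7 duplicate(s) eliminated).

{(Cal, mkt), (Fay, x3), (Ivy, mkt), (Lee, x3), (Pat, x3), (Xia, x3)}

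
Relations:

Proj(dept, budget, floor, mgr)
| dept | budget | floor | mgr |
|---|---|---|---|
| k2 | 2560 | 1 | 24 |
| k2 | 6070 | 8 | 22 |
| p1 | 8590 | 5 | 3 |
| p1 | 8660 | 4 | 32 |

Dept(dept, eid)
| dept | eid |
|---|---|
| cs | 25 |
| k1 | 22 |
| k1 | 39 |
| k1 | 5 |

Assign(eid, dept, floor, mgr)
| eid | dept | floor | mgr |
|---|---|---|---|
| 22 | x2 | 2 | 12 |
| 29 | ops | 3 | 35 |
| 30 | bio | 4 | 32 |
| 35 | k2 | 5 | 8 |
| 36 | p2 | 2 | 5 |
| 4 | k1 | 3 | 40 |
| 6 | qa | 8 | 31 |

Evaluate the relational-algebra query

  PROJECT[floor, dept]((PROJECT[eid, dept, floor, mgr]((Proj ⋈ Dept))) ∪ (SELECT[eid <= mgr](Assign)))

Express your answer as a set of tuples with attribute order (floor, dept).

{(3, k1), (3, ops), (4, bio), (8, qa)}

Joining Proj and Dept on dept yields {}.
Projecting to eid, dept, floor, mgr: {}
σ[eid <= mgr]: keep tuples satisfying eid <= mgr → {(29, ops, 3, 35), (30, bio, 4, 32), (4, k1, 3, 40), (6, qa, 8, 31)}
Set union of the two operands is {(29, ops, 3, 35), (30, bio, 4, 32), (4, k1, 3, 40), (6, qa, 8, 31)}.
Projecting to floor, dept: {(3, k1), (3, ops), (4, bio), (8, qa)}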